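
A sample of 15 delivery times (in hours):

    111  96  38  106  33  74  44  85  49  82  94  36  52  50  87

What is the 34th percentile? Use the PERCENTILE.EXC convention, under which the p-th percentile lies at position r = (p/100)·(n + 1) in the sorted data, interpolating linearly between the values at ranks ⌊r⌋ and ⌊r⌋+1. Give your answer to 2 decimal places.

Sorted: 33, 36, 38, 44, 49, 50, 52, 74, 82, 85, 87, 94, 96, 106, 111.
n = 15.
r = (34/100)·(15 + 1) = 5.44.
Rank 5 is 49 and rank 6 is 50.
Interpolate: 49 + 0.44·(50 − 49) = 49 + 0.44·1 = 49.44.

49.44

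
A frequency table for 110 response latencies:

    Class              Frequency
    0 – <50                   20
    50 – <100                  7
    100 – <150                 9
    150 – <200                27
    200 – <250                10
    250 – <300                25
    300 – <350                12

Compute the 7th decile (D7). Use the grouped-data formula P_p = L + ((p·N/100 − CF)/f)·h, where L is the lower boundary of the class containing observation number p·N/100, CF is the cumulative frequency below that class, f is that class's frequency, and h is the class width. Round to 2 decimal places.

N = 110; target position k = 70/100 · 110 = 77.
Cumulative frequencies: 20, 27, 36, 63, 73, 98, 110.
Observation 77 falls in the class 250 – <300.
L = 250, CF = 73, f = 25, h = 50.
P70 = 250 + ((77 − 73)/25)·50 = 250 + 8 = 258.

258.00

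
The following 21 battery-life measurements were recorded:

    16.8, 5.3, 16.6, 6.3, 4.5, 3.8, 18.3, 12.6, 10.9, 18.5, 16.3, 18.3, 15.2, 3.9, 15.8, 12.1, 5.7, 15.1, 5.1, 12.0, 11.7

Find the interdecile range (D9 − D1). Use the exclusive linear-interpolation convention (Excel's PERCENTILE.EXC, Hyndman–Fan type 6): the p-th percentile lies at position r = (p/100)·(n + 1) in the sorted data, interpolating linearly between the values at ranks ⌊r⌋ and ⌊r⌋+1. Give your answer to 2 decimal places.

14.28

Sorted: 3.8, 3.9, 4.5, 5.1, 5.3, 5.7, 6.3, 10.9, 11.7, 12.0, 12.1, 12.6, 15.1, 15.2, 15.8, 16.3, 16.6, 16.8, 18.3, 18.3, 18.5.
n = 21.
P10: r = 2.2; ranks 2–3 are 3.9, 4.5; interpolating gives 4.02.
P90: r = 19.8; ranks 19–20 are 18.3, 18.3; interpolating gives 18.3.
Difference: 18.3 − 4.02 = 14.28.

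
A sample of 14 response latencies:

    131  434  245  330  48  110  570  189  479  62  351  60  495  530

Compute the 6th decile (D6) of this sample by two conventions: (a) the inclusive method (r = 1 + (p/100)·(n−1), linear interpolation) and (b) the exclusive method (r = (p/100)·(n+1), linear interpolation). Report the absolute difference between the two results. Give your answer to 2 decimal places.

4.20

Sorted: 48, 60, 62, 110, 131, 189, 245, 330, 351, 434, 479, 495, 530, 570.
n = 14.
(a) r = 8.8; between ranks 8 (330) and 9 (351): 346.8.
(b) r = 9 → value at rank 9 = 351.
|346.8 − 351| = 4.2.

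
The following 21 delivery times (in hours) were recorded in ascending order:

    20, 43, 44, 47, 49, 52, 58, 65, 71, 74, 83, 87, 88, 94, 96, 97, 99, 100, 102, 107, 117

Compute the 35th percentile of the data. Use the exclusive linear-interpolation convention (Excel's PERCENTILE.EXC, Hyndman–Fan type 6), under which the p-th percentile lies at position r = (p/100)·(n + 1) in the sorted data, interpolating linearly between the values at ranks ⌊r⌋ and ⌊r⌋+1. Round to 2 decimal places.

62.90

n = 21.
r = (35/100)·(21 + 1) = 7.7.
Rank 7 is 58 and rank 8 is 65.
Interpolate: 58 + 0.7·(65 − 58) = 58 + 0.7·7 = 62.9.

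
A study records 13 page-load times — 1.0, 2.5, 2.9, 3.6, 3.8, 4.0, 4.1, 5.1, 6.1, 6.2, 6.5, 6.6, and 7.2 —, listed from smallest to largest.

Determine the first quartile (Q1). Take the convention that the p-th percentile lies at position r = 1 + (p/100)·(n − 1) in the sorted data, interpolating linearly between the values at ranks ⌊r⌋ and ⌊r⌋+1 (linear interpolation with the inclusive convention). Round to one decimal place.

3.6

n = 13.
r = 1 + (25/100)·(13 − 1) = 1 + 3 = 4.
r is an integer, so P25 is the value at rank 4: 3.6.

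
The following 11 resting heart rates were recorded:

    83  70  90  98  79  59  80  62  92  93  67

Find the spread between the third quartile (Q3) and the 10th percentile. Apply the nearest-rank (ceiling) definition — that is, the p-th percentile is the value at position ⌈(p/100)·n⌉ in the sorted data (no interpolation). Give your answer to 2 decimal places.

Sorted: 59, 62, 67, 70, 79, 80, 83, 90, 92, 93, 98.
n = 11.
P10: rank ⌈10/100·11⌉ = 2 → 62.
P75: rank ⌈75/100·11⌉ = 9 → 92.
Difference: 92 − 62 = 30.

30.00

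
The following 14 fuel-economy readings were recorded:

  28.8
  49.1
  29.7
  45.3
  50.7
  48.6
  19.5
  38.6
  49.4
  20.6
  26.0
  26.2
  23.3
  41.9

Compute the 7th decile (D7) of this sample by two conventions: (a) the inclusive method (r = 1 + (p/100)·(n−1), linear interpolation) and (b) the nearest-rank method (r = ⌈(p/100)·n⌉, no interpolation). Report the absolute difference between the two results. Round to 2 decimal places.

0.33

Sorted: 19.5, 20.6, 23.3, 26.0, 26.2, 28.8, 29.7, 38.6, 41.9, 45.3, 48.6, 49.1, 49.4, 50.7.
n = 14.
(a) r = 10.1; between ranks 10 (45.3) and 11 (48.6): 45.63.
(b) the nearest-rank method: rank 10 → 45.3.
|45.63 − 45.3| = 0.33.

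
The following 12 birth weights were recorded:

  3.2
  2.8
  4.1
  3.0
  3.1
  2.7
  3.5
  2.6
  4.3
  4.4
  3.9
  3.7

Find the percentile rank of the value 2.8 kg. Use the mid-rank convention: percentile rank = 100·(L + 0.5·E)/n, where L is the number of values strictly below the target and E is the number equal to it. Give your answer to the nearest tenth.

Sorted: 2.6, 2.7, 2.8, 3.0, 3.1, 3.2, 3.5, 3.7, 3.9, 4.1, 4.3, 4.4.
Count below 2.8: L = 2; count equal: E = 1; n = 12.
Percentile rank = 100·(2 + 0.5·1)/12 = 100·2.5/12 = 20.83.

20.8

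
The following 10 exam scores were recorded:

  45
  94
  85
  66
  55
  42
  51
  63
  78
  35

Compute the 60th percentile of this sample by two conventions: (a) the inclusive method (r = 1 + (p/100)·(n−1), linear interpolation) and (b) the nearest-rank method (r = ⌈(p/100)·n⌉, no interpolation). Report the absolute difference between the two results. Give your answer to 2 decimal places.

1.20

Sorted: 35, 42, 45, 51, 55, 63, 66, 78, 85, 94.
n = 10.
(a) r = 6.4; between ranks 6 (63) and 7 (66): 64.2.
(b) the nearest-rank method: rank 6 → 63.
|64.2 − 63| = 1.2.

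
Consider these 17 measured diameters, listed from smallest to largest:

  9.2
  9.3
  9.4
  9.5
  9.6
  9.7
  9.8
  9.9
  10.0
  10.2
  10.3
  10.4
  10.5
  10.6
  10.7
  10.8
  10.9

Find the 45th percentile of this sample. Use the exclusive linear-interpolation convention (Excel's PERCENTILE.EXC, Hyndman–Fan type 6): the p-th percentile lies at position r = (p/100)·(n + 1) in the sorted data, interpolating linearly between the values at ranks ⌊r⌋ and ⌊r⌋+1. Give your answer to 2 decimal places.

9.91

n = 17.
r = (45/100)·(17 + 1) = 8.1.
Rank 8 is 9.9 and rank 9 is 10.0.
Interpolate: 9.9 + 0.1·(10.0 − 9.9) = 9.9 + 0.1·0.1 = 9.91.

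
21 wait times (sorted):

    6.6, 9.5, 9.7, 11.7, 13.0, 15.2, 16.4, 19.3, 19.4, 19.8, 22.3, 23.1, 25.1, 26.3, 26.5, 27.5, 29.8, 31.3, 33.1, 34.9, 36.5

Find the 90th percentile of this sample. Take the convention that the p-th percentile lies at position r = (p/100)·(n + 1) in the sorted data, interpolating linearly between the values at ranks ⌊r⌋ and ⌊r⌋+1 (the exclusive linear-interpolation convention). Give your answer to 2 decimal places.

34.54

n = 21.
r = (90/100)·(21 + 1) = 19.8.
Rank 19 is 33.1 and rank 20 is 34.9.
Interpolate: 33.1 + 0.8·(34.9 − 33.1) = 33.1 + 0.8·1.8 = 34.54.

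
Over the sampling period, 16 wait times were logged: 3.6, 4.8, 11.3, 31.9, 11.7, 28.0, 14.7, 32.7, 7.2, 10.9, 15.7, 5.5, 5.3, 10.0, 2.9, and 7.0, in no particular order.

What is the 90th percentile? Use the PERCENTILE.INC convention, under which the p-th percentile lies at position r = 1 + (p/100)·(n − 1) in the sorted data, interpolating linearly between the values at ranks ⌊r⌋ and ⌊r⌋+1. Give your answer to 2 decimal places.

29.95

Sorted: 2.9, 3.6, 4.8, 5.3, 5.5, 7.0, 7.2, 10.0, 10.9, 11.3, 11.7, 14.7, 15.7, 28.0, 31.9, 32.7.
n = 16.
r = 1 + (90/100)·(16 − 1) = 1 + 13.5 = 14.5.
Rank 14 is 28.0 and rank 15 is 31.9.
Interpolate: 28.0 + 0.5·(31.9 − 28.0) = 28.0 + 0.5·3.9 = 29.95.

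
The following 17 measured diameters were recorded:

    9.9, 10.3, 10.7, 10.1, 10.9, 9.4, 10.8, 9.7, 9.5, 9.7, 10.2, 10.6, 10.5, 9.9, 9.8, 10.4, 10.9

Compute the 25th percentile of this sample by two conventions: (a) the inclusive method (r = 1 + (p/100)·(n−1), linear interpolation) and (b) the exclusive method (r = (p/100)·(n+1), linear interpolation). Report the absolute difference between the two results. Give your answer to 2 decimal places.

0.05

Sorted: 9.4, 9.5, 9.7, 9.7, 9.8, 9.9, 9.9, 10.1, 10.2, 10.3, 10.4, 10.5, 10.6, 10.7, 10.8, 10.9, 10.9.
n = 17.
(a) r = 5 → value at rank 5 = 9.8.
(b) r = 4.5; between ranks 4 (9.7) and 5 (9.8): 9.75.
|9.8 − 9.75| = 0.05.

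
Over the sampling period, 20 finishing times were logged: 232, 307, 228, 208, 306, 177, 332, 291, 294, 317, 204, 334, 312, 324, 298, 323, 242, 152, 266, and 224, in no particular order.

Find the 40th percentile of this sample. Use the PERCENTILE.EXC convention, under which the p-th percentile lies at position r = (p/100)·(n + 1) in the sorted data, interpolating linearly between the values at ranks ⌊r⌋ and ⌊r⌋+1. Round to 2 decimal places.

Sorted: 152, 177, 204, 208, 224, 228, 232, 242, 266, 291, 294, 298, 306, 307, 312, 317, 323, 324, 332, 334.
n = 20.
r = (40/100)·(20 + 1) = 8.4.
Rank 8 is 242 and rank 9 is 266.
Interpolate: 242 + 0.4·(266 − 242) = 242 + 0.4·24 = 251.6.

251.60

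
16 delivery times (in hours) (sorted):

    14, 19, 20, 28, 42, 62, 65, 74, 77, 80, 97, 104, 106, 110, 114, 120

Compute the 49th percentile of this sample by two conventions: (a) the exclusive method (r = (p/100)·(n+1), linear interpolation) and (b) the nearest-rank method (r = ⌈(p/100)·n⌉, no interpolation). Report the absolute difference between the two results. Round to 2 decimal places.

0.99

n = 16.
(a) r = 8.33; between ranks 8 (74) and 9 (77): 74.99.
(b) the nearest-rank method: rank 8 → 74.
|74.99 − 74| = 0.99.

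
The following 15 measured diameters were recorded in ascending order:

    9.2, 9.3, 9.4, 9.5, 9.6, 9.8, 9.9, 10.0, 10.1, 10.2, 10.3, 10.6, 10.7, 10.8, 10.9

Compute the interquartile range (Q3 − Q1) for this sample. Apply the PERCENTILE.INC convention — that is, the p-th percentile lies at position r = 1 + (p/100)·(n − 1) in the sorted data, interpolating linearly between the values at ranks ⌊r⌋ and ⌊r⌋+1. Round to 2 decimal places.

n = 15.
P25: r = 4.5; ranks 4–5 are 9.5, 9.6; interpolating gives 9.55.
P75: r = 11.5; ranks 11–12 are 10.3, 10.6; interpolating gives 10.45.
Difference: 10.45 − 9.55 = 0.9.

0.90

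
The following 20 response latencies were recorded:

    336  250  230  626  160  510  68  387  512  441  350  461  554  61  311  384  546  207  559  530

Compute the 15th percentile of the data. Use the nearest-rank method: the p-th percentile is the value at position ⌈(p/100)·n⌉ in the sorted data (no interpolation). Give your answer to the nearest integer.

Sorted: 61, 68, 160, 207, 230, 250, 311, 336, 350, 384, 387, 441, 461, 510, 512, 530, 546, 554, 559, 626.
n = 20.
Position = ⌈15/100 · 20⌉ = ⌈3⌉ = 3.
The value at rank 3 is 160.

160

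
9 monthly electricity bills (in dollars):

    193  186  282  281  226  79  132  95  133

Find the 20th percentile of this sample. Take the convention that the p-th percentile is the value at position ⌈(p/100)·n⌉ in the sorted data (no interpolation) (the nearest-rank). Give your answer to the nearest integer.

95

Sorted: 79, 95, 132, 133, 186, 193, 226, 281, 282.
n = 9.
Position = ⌈20/100 · 9⌉ = ⌈1.8⌉ = 2.
The value at rank 2 is 95.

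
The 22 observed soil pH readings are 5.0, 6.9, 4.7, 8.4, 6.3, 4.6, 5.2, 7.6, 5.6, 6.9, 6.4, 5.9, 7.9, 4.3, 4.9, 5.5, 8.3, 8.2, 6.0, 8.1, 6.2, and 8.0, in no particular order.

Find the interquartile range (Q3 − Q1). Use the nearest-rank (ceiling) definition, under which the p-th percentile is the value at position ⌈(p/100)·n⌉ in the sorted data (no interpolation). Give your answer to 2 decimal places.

2.70

Sorted: 4.3, 4.6, 4.7, 4.9, 5.0, 5.2, 5.5, 5.6, 5.9, 6.0, 6.2, 6.3, 6.4, 6.9, 6.9, 7.6, 7.9, 8.0, 8.1, 8.2, 8.3, 8.4.
n = 22.
P25: rank ⌈25/100·22⌉ = 6 → 5.2.
P75: rank ⌈75/100·22⌉ = 17 → 7.9.
Difference: 7.9 − 5.2 = 2.7.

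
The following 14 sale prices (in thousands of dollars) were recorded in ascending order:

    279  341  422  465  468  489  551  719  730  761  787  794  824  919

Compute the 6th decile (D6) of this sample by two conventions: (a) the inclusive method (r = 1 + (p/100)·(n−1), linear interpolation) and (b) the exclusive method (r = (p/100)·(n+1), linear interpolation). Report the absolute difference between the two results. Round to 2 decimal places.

2.20

n = 14.
(a) r = 8.8; between ranks 8 (719) and 9 (730): 727.8.
(b) r = 9 → value at rank 9 = 730.
|727.8 − 730| = 2.2.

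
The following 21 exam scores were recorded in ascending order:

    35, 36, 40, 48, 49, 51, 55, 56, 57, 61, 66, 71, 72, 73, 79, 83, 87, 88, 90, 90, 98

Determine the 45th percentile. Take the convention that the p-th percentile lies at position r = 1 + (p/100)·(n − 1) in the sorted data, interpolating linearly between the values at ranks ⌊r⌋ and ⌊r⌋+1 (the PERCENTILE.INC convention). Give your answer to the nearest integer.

n = 21.
r = 1 + (45/100)·(21 − 1) = 1 + 9 = 10.
r is an integer, so P45 is the value at rank 10: 61.

61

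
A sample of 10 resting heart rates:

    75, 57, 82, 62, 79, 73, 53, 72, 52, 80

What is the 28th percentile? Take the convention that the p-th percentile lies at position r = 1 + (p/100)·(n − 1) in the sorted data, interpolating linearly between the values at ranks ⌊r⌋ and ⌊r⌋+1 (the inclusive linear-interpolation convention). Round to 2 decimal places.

59.60

Sorted: 52, 53, 57, 62, 72, 73, 75, 79, 80, 82.
n = 10.
r = 1 + (28/100)·(10 − 1) = 1 + 2.52 = 3.52.
Rank 3 is 57 and rank 4 is 62.
Interpolate: 57 + 0.52·(62 − 57) = 57 + 0.52·5 = 59.6.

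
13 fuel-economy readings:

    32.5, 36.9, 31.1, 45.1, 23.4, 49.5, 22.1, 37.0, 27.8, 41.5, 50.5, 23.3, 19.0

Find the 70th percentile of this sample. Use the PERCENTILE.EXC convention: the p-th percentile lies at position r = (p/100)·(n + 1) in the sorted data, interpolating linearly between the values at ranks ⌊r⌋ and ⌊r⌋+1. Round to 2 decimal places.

40.60

Sorted: 19.0, 22.1, 23.3, 23.4, 27.8, 31.1, 32.5, 36.9, 37.0, 41.5, 45.1, 49.5, 50.5.
n = 13.
r = (70/100)·(13 + 1) = 9.8.
Rank 9 is 37.0 and rank 10 is 41.5.
Interpolate: 37.0 + 0.8·(41.5 − 37.0) = 37.0 + 0.8·4.5 = 40.6.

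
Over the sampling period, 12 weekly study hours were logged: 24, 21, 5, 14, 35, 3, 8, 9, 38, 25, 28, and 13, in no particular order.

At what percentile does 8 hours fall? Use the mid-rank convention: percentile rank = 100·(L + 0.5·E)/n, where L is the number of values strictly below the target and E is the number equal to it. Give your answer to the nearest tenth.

Sorted: 3, 5, 8, 9, 13, 14, 21, 24, 25, 28, 35, 38.
Count below 8: L = 2; count equal: E = 1; n = 12.
Percentile rank = 100·(2 + 0.5·1)/12 = 100·2.5/12 = 20.83.

20.8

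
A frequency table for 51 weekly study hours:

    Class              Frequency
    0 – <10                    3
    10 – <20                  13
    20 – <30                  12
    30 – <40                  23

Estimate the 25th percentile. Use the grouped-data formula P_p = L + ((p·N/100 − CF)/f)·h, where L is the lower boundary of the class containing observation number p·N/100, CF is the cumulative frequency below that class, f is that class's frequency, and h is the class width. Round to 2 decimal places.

17.50

N = 51; target position k = 25/100 · 51 = 12.75.
Cumulative frequencies: 3, 16, 28, 51.
Observation 12.75 falls in the class 10 – <20.
L = 10, CF = 3, f = 13, h = 10.
P25 = 10 + ((12.75 − 3)/13)·10 = 10 + 7.5 = 17.5.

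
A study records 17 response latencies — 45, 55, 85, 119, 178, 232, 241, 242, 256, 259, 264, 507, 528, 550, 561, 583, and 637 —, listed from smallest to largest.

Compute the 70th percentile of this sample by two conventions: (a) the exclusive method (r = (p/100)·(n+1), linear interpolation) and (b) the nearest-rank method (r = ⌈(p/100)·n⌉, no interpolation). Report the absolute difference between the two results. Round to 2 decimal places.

12.60

n = 17.
(a) r = 12.6; between ranks 12 (507) and 13 (528): 519.6.
(b) the nearest-rank method: rank 12 → 507.
|519.6 − 507| = 12.6.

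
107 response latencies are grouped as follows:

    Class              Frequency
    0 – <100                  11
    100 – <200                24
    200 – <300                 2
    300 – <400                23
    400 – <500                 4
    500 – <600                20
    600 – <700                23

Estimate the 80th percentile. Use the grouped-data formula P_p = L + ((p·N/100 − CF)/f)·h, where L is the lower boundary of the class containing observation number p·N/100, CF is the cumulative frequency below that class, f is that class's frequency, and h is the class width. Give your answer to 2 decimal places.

606.96

N = 107; target position k = 80/100 · 107 = 85.6.
Cumulative frequencies: 11, 35, 37, 60, 64, 84, 107.
Observation 85.6 falls in the class 600 – <700.
L = 600, CF = 84, f = 23, h = 100.
P80 = 600 + ((85.6 − 84)/23)·100 = 600 + 6.95652 = 606.957.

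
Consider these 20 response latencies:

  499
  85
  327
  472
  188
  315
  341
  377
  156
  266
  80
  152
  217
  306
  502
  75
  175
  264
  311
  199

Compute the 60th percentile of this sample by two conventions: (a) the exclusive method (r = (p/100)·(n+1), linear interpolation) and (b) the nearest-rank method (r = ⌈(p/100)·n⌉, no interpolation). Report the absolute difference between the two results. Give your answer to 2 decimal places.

Sorted: 75, 80, 85, 152, 156, 175, 188, 199, 217, 264, 266, 306, 311, 315, 327, 341, 377, 472, 499, 502.
n = 20.
(a) r = 12.6; between ranks 12 (306) and 13 (311): 309.
(b) the nearest-rank method: rank 12 → 306.
|309 − 306| = 3.

3.00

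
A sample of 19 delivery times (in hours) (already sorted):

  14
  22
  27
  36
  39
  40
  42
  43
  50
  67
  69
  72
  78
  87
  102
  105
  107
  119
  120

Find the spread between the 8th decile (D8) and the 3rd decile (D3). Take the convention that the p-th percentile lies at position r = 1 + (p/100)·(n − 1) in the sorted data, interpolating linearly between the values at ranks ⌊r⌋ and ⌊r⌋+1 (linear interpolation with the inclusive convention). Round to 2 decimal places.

62.40

n = 19.
P30: r = 6.4; ranks 6–7 are 40, 42; interpolating gives 40.8.
P80: r = 15.4; ranks 15–16 are 102, 105; interpolating gives 103.2.
Difference: 103.2 − 40.8 = 62.4.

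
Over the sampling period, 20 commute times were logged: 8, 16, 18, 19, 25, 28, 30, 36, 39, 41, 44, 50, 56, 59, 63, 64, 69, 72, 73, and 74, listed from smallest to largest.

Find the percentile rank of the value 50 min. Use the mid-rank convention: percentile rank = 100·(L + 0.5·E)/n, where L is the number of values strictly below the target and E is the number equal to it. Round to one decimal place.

57.5

Count below 50: L = 11; count equal: E = 1; n = 20.
Percentile rank = 100·(11 + 0.5·1)/20 = 100·11.5/20 = 57.5.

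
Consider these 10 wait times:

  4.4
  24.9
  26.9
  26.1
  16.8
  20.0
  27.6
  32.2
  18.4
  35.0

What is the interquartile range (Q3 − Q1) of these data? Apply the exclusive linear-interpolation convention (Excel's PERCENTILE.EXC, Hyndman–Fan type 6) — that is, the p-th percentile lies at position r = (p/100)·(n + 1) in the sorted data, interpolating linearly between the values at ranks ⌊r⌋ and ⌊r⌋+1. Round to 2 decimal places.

10.75

Sorted: 4.4, 16.8, 18.4, 20.0, 24.9, 26.1, 26.9, 27.6, 32.2, 35.0.
n = 10.
P25: r = 2.75; ranks 2–3 are 16.8, 18.4; interpolating gives 18.
P75: r = 8.25; ranks 8–9 are 27.6, 32.2; interpolating gives 28.75.
Difference: 28.75 − 18 = 10.75.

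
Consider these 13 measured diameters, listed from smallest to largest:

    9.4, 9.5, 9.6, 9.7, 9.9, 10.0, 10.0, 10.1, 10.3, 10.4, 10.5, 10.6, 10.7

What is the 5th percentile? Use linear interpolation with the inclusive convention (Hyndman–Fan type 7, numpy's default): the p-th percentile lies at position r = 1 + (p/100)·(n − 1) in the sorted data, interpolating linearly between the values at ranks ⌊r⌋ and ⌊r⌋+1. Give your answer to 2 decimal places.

n = 13.
r = 1 + (5/100)·(13 − 1) = 1 + 0.6 = 1.6.
Rank 1 is 9.4 and rank 2 is 9.5.
Interpolate: 9.4 + 0.6·(9.5 − 9.4) = 9.4 + 0.6·0.1 = 9.46.

9.46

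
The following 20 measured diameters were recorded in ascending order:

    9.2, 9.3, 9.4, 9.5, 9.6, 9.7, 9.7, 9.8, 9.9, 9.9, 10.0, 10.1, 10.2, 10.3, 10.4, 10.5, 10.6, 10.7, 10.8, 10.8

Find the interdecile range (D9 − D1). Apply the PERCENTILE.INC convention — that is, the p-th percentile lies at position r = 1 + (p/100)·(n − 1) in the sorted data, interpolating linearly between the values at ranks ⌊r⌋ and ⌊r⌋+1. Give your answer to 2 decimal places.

1.32

n = 20.
P10: r = 2.9; ranks 2–3 are 9.3, 9.4; interpolating gives 9.39.
P90: r = 18.1; ranks 18–19 are 10.7, 10.8; interpolating gives 10.71.
Difference: 10.71 − 9.39 = 1.32.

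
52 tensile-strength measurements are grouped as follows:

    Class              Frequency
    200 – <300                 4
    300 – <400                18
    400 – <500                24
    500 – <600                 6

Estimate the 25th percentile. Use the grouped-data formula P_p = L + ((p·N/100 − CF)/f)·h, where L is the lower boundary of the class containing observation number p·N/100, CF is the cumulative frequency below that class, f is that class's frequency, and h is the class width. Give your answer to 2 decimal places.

350.00

N = 52; target position k = 25/100 · 52 = 13.
Cumulative frequencies: 4, 22, 46, 52.
Observation 13 falls in the class 300 – <400.
L = 300, CF = 4, f = 18, h = 100.
P25 = 300 + ((13 − 4)/18)·100 = 300 + 50 = 350.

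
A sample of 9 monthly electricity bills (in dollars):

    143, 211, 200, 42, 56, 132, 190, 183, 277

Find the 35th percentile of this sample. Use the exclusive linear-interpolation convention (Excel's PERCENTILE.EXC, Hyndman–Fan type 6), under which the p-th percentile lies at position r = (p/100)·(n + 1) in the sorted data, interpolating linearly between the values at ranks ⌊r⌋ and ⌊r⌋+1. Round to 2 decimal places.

137.50

Sorted: 42, 56, 132, 143, 183, 190, 200, 211, 277.
n = 9.
r = (35/100)·(9 + 1) = 3.5.
Rank 3 is 132 and rank 4 is 143.
Interpolate: 132 + 0.5·(143 − 132) = 132 + 0.5·11 = 137.5.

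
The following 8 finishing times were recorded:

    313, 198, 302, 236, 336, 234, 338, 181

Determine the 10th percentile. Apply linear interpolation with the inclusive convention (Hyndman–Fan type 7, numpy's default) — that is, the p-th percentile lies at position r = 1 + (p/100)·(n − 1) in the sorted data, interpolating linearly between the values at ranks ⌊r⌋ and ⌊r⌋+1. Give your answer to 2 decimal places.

Sorted: 181, 198, 234, 236, 302, 313, 336, 338.
n = 8.
r = 1 + (10/100)·(8 − 1) = 1 + 0.7 = 1.7.
Rank 1 is 181 and rank 2 is 198.
Interpolate: 181 + 0.7·(198 − 181) = 181 + 0.7·17 = 192.9.

192.90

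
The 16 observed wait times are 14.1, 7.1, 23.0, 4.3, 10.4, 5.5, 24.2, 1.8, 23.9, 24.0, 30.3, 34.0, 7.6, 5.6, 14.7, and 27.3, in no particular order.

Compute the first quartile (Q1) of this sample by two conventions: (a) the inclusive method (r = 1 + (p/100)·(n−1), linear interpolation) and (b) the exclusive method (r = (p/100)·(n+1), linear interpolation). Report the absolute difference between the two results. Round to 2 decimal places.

Sorted: 1.8, 4.3, 5.5, 5.6, 7.1, 7.6, 10.4, 14.1, 14.7, 23.0, 23.9, 24.0, 24.2, 27.3, 30.3, 34.0.
n = 16.
(a) r = 4.75; between ranks 4 (5.6) and 5 (7.1): 6.725.
(b) r = 4.25; between ranks 4 (5.6) and 5 (7.1): 5.975.
|6.725 − 5.975| = 0.75.

0.75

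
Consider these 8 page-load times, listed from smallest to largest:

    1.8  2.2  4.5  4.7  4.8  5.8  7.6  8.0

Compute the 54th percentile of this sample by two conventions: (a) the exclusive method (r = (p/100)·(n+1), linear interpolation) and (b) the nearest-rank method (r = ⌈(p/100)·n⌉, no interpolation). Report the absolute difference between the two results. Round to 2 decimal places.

n = 8.
(a) r = 4.86; between ranks 4 (4.7) and 5 (4.8): 4.786.
(b) the nearest-rank method: rank 5 → 4.8.
|4.786 − 4.8| = 0.014.

0.01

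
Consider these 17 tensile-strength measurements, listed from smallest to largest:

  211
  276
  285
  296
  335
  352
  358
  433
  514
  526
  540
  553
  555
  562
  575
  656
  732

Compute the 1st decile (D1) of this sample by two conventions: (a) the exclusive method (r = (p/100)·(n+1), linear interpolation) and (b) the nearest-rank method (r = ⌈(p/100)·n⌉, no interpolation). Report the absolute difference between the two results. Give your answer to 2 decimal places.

13.00

n = 17.
(a) r = 1.8; between ranks 1 (211) and 2 (276): 263.
(b) the nearest-rank method: rank 2 → 276.
|263 − 276| = 13.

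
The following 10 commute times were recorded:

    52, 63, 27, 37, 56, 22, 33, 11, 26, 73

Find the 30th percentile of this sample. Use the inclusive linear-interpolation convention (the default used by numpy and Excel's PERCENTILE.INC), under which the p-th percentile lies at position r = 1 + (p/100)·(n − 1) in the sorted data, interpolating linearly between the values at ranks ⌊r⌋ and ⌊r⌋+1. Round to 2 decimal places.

Sorted: 11, 22, 26, 27, 33, 37, 52, 56, 63, 73.
n = 10.
r = 1 + (30/100)·(10 − 1) = 1 + 2.7 = 3.7.
Rank 3 is 26 and rank 4 is 27.
Interpolate: 26 + 0.7·(27 − 26) = 26 + 0.7·1 = 26.7.

26.70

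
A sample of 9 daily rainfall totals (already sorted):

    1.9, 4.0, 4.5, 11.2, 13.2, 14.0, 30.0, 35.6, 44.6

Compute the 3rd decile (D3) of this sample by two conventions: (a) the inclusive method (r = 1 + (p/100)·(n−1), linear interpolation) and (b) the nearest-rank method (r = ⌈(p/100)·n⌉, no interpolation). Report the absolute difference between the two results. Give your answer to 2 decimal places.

2.68

n = 9.
(a) r = 3.4; between ranks 3 (4.5) and 4 (11.2): 7.18.
(b) the nearest-rank method: rank 3 → 4.5.
|7.18 − 4.5| = 2.68.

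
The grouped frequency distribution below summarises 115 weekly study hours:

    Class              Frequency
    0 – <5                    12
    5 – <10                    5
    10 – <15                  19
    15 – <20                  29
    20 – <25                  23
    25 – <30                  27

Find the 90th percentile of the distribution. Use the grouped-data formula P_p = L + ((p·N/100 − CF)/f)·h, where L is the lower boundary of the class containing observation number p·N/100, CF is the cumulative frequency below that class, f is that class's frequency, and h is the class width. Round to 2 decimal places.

27.87

N = 115; target position k = 90/100 · 115 = 103.5.
Cumulative frequencies: 12, 17, 36, 65, 88, 115.
Observation 103.5 falls in the class 25 – <30.
L = 25, CF = 88, f = 27, h = 5.
P90 = 25 + ((103.5 − 88)/27)·5 = 25 + 2.87037 = 27.8704.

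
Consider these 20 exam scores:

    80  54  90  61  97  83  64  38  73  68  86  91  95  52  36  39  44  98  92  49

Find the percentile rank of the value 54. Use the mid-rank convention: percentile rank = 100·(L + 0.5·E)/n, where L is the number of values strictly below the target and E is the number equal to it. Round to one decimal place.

32.5

Sorted: 36, 38, 39, 44, 49, 52, 54, 61, 64, 68, 73, 80, 83, 86, 90, 91, 92, 95, 97, 98.
Count below 54: L = 6; count equal: E = 1; n = 20.
Percentile rank = 100·(6 + 0.5·1)/20 = 100·6.5/20 = 32.5.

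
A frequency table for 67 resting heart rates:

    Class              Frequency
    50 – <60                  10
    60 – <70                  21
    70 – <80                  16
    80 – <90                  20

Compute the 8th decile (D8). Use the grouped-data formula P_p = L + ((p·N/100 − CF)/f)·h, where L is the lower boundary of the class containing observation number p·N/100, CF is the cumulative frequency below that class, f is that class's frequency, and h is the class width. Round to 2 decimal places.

83.30

N = 67; target position k = 80/100 · 67 = 53.6.
Cumulative frequencies: 10, 31, 47, 67.
Observation 53.6 falls in the class 80 – <90.
L = 80, CF = 47, f = 20, h = 10.
P80 = 80 + ((53.6 − 47)/20)·10 = 80 + 3.3 = 83.3.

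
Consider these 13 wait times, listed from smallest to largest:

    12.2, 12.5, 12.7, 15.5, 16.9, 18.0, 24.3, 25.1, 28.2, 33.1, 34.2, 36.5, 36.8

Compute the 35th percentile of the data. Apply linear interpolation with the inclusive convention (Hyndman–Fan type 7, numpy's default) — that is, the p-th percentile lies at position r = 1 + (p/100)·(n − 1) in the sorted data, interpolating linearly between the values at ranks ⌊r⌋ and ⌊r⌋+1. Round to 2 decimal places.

n = 13.
r = 1 + (35/100)·(13 − 1) = 1 + 4.2 = 5.2.
Rank 5 is 16.9 and rank 6 is 18.0.
Interpolate: 16.9 + 0.2·(18.0 − 16.9) = 16.9 + 0.2·1.1 = 17.12.

17.12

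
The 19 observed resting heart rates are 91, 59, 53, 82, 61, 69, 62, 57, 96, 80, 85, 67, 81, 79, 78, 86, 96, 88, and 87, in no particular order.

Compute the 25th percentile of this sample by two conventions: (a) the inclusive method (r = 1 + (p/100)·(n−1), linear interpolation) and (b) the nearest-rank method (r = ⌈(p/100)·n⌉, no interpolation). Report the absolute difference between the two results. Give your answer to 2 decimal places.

2.50

Sorted: 53, 57, 59, 61, 62, 67, 69, 78, 79, 80, 81, 82, 85, 86, 87, 88, 91, 96, 96.
n = 19.
(a) r = 5.5; between ranks 5 (62) and 6 (67): 64.5.
(b) the nearest-rank method: rank 5 → 62.
|64.5 − 62| = 2.5.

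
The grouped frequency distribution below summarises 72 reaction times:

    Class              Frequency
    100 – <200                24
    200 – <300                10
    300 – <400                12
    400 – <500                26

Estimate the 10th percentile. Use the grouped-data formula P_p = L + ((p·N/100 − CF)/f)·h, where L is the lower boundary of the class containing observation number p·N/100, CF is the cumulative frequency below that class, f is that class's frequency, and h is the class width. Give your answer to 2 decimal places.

N = 72; target position k = 10/100 · 72 = 7.2.
Cumulative frequencies: 24, 34, 46, 72.
Observation 7.2 falls in the class 100 – <200.
L = 100, CF = 0, f = 24, h = 100.
P10 = 100 + ((7.2 − 0)/24)·100 = 100 + 30 = 130.

130.00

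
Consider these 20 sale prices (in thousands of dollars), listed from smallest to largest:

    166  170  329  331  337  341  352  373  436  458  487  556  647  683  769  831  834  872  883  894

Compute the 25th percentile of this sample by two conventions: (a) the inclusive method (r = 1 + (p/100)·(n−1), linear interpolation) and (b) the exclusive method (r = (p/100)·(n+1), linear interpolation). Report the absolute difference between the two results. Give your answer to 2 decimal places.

n = 20.
(a) r = 5.75; between ranks 5 (337) and 6 (341): 340.
(b) r = 5.25; between ranks 5 (337) and 6 (341): 338.
|340 − 338| = 2.

2.00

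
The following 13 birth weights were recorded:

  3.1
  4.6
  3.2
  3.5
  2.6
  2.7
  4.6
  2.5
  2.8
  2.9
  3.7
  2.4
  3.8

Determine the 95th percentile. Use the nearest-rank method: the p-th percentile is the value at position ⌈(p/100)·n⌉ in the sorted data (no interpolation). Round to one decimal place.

4.6

Sorted: 2.4, 2.5, 2.6, 2.7, 2.8, 2.9, 3.1, 3.2, 3.5, 3.7, 3.8, 4.6, 4.6.
n = 13.
Position = ⌈95/100 · 13⌉ = ⌈12.35⌉ = 13.
The value at rank 13 is 4.6.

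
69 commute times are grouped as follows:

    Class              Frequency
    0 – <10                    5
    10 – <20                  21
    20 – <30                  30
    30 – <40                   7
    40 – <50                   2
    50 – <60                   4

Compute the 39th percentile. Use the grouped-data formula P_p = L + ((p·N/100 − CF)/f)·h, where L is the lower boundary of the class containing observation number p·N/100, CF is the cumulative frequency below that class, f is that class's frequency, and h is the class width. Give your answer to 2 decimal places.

N = 69; target position k = 39/100 · 69 = 26.91.
Cumulative frequencies: 5, 26, 56, 63, 65, 69.
Observation 26.91 falls in the class 20 – <30.
L = 20, CF = 26, f = 30, h = 10.
P39 = 20 + ((26.91 − 26)/30)·10 = 20 + 0.303333 = 20.3033.

20.30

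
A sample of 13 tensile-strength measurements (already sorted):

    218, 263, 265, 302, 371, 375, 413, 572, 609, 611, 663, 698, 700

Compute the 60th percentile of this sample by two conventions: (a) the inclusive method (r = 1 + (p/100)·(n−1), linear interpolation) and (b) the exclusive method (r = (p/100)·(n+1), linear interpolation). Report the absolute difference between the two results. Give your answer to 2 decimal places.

n = 13.
(a) r = 8.2; between ranks 8 (572) and 9 (609): 579.4.
(b) r = 8.4; between ranks 8 (572) and 9 (609): 586.8.
|579.4 − 586.8| = 7.4.

7.40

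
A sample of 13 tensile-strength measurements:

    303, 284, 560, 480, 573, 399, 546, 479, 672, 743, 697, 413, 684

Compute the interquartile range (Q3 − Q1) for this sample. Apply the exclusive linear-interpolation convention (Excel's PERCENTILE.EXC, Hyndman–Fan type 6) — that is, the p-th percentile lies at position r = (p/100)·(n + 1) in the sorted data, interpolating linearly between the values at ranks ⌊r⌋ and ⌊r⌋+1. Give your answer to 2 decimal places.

Sorted: 284, 303, 399, 413, 479, 480, 546, 560, 573, 672, 684, 697, 743.
n = 13.
P25: r = 3.5; ranks 3–4 are 399, 413; interpolating gives 406.
P75: r = 10.5; ranks 10–11 are 672, 684; interpolating gives 678.
Difference: 678 − 406 = 272.

272.00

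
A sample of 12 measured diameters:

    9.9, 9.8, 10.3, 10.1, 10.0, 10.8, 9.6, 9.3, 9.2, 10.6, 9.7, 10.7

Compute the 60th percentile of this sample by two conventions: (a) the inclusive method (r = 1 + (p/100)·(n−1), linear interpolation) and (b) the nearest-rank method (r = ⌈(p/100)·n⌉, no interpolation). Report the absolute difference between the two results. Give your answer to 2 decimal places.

Sorted: 9.2, 9.3, 9.6, 9.7, 9.8, 9.9, 10.0, 10.1, 10.3, 10.6, 10.7, 10.8.
n = 12.
(a) r = 7.6; between ranks 7 (10.0) and 8 (10.1): 10.06.
(b) the nearest-rank method: rank 8 → 10.1.
|10.06 − 10.1| = 0.04.

0.04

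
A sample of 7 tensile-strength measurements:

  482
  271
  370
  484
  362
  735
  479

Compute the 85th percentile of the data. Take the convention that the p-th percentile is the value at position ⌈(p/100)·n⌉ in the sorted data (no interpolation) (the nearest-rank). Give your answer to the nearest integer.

Sorted: 271, 362, 370, 479, 482, 484, 735.
n = 7.
Position = ⌈85/100 · 7⌉ = ⌈5.95⌉ = 6.
The value at rank 6 is 484.

484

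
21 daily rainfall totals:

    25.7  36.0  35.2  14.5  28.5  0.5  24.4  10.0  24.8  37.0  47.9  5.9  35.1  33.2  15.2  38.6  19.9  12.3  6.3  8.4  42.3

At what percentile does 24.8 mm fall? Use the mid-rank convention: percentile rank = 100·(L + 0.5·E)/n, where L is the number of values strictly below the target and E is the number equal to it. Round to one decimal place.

50.0

Sorted: 0.5, 5.9, 6.3, 8.4, 10.0, 12.3, 14.5, 15.2, 19.9, 24.4, 24.8, 25.7, 28.5, 33.2, 35.1, 35.2, 36.0, 37.0, 38.6, 42.3, 47.9.
Count below 24.8: L = 10; count equal: E = 1; n = 21.
Percentile rank = 100·(10 + 0.5·1)/21 = 100·10.5/21 = 50.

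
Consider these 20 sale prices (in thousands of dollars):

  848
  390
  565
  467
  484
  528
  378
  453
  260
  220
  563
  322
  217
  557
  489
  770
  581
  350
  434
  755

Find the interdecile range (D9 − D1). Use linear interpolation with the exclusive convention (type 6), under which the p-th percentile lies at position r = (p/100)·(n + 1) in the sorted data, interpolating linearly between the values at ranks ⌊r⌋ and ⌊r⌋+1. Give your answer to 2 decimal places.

Sorted: 217, 220, 260, 322, 350, 378, 390, 434, 453, 467, 484, 489, 528, 557, 563, 565, 581, 755, 770, 848.
n = 20.
P10: r = 2.1; ranks 2–3 are 220, 260; interpolating gives 224.
P90: r = 18.9; ranks 18–19 are 755, 770; interpolating gives 768.5.
Difference: 768.5 − 224 = 544.5.

544.50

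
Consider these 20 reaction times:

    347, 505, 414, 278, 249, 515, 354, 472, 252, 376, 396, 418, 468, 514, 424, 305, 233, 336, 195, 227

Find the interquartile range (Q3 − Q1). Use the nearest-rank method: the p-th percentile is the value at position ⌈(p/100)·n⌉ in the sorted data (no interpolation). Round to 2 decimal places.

Sorted: 195, 227, 233, 249, 252, 278, 305, 336, 347, 354, 376, 396, 414, 418, 424, 468, 472, 505, 514, 515.
n = 20.
P25: rank ⌈25/100·20⌉ = 5 → 252.
P75: rank ⌈75/100·20⌉ = 15 → 424.
Difference: 424 − 252 = 172.

172.00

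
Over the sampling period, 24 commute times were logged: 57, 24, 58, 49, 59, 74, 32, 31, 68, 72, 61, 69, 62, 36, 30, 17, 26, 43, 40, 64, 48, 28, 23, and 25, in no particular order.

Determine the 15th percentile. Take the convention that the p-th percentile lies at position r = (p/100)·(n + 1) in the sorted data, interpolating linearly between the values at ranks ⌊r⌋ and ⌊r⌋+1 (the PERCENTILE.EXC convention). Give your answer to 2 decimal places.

Sorted: 17, 23, 24, 25, 26, 28, 30, 31, 32, 36, 40, 43, 48, 49, 57, 58, 59, 61, 62, 64, 68, 69, 72, 74.
n = 24.
r = (15/100)·(24 + 1) = 3.75.
Rank 3 is 24 and rank 4 is 25.
Interpolate: 24 + 0.75·(25 − 24) = 24 + 0.75·1 = 24.75.

24.75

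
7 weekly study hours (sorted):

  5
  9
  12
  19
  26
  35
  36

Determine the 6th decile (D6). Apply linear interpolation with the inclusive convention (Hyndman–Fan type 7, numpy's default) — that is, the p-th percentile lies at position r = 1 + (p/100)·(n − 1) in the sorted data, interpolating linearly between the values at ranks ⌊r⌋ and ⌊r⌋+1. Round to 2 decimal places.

n = 7.
r = 1 + (60/100)·(7 − 1) = 1 + 3.6 = 4.6.
Rank 4 is 19 and rank 5 is 26.
Interpolate: 19 + 0.6·(26 − 19) = 19 + 0.6·7 = 23.2.

23.20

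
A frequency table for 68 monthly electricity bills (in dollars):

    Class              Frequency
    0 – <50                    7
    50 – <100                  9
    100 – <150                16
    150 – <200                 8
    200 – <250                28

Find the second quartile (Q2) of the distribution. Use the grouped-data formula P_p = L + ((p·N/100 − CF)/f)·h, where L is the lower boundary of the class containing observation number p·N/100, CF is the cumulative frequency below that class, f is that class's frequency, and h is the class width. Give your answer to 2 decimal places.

162.50

N = 68; target position k = 50/100 · 68 = 34.
Cumulative frequencies: 7, 16, 32, 40, 68.
Observation 34 falls in the class 150 – <200.
L = 150, CF = 32, f = 8, h = 50.
P50 = 150 + ((34 − 32)/8)·50 = 150 + 12.5 = 162.5.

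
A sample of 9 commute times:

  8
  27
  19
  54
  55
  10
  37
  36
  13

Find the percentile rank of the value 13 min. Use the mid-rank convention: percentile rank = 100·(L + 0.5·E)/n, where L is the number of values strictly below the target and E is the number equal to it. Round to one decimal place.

27.8

Sorted: 8, 10, 13, 19, 27, 36, 37, 54, 55.
Count below 13: L = 2; count equal: E = 1; n = 9.
Percentile rank = 100·(2 + 0.5·1)/9 = 100·2.5/9 = 27.78.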